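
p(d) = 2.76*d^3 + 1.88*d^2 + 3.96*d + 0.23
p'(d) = 8.28*d^2 + 3.76*d + 3.96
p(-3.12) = -77.65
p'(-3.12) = 72.83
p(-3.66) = -124.40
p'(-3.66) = 101.11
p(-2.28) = -31.74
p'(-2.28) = 38.43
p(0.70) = 4.87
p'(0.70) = 10.65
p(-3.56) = -114.57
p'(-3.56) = 95.51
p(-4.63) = -251.74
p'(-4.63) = 164.05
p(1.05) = 9.66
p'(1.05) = 17.04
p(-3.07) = -74.07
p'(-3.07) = 70.45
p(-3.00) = -69.25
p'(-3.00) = 67.20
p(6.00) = 687.83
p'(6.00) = 324.60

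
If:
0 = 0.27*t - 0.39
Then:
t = 1.44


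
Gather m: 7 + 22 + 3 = 32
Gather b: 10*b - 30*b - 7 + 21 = 14 - 20*b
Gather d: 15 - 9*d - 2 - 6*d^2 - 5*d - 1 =-6*d^2 - 14*d + 12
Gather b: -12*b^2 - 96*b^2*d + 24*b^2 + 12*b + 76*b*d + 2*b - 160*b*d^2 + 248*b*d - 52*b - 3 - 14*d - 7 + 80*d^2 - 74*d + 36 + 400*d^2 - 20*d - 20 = b^2*(12 - 96*d) + b*(-160*d^2 + 324*d - 38) + 480*d^2 - 108*d + 6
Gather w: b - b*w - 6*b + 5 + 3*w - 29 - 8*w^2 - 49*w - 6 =-5*b - 8*w^2 + w*(-b - 46) - 30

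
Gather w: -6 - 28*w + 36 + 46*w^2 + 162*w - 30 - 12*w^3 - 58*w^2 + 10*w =-12*w^3 - 12*w^2 + 144*w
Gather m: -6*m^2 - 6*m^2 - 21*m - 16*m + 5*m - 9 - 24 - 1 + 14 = -12*m^2 - 32*m - 20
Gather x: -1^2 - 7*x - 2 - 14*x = -21*x - 3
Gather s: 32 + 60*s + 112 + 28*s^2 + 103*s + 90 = 28*s^2 + 163*s + 234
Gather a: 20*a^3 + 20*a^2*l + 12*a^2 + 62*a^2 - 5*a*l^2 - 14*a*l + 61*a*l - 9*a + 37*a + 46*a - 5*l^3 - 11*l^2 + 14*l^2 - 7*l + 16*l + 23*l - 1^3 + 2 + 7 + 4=20*a^3 + a^2*(20*l + 74) + a*(-5*l^2 + 47*l + 74) - 5*l^3 + 3*l^2 + 32*l + 12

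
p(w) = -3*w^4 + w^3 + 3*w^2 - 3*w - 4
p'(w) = -12*w^3 + 3*w^2 + 6*w - 3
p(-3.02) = -244.67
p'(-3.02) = 336.76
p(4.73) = -1346.89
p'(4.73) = -1177.39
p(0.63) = -4.92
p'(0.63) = -1.03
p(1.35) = -10.09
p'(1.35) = -18.96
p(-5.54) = -2891.26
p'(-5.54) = 2096.21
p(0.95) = -5.73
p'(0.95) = -4.88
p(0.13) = -4.34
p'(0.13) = -2.20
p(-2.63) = -137.08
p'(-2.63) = 220.27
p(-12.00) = -63472.00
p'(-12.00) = 21093.00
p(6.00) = -3586.00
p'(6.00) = -2451.00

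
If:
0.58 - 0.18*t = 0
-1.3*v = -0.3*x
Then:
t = 3.22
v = 0.230769230769231*x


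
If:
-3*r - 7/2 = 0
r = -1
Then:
No Solution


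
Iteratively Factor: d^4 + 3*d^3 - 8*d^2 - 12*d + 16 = (d + 2)*(d^3 + d^2 - 10*d + 8) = (d + 2)*(d + 4)*(d^2 - 3*d + 2) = (d - 1)*(d + 2)*(d + 4)*(d - 2)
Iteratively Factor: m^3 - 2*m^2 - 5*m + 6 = (m + 2)*(m^2 - 4*m + 3) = (m - 3)*(m + 2)*(m - 1)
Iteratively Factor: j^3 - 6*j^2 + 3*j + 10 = (j - 2)*(j^2 - 4*j - 5) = (j - 2)*(j + 1)*(j - 5)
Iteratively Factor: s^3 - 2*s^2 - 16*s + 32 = (s - 4)*(s^2 + 2*s - 8) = (s - 4)*(s + 4)*(s - 2)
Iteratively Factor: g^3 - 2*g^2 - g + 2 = (g - 1)*(g^2 - g - 2) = (g - 2)*(g - 1)*(g + 1)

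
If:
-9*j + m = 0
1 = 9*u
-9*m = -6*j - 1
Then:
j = 1/75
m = 3/25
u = 1/9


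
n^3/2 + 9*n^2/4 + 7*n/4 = n*(n/2 + 1/2)*(n + 7/2)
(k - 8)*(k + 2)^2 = k^3 - 4*k^2 - 28*k - 32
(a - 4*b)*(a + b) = a^2 - 3*a*b - 4*b^2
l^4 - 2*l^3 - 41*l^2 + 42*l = l*(l - 7)*(l - 1)*(l + 6)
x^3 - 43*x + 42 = (x - 6)*(x - 1)*(x + 7)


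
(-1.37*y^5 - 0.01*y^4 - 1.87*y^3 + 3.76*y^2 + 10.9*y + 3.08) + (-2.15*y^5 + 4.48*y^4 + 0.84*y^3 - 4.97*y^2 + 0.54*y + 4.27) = -3.52*y^5 + 4.47*y^4 - 1.03*y^3 - 1.21*y^2 + 11.44*y + 7.35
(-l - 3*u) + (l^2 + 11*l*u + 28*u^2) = l^2 + 11*l*u - l + 28*u^2 - 3*u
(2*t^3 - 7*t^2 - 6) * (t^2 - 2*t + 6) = 2*t^5 - 11*t^4 + 26*t^3 - 48*t^2 + 12*t - 36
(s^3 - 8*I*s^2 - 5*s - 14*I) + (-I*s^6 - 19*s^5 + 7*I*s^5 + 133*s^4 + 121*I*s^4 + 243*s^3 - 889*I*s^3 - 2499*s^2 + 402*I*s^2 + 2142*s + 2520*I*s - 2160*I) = -I*s^6 - 19*s^5 + 7*I*s^5 + 133*s^4 + 121*I*s^4 + 244*s^3 - 889*I*s^3 - 2499*s^2 + 394*I*s^2 + 2137*s + 2520*I*s - 2174*I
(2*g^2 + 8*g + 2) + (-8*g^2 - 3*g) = -6*g^2 + 5*g + 2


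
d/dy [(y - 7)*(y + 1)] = 2*y - 6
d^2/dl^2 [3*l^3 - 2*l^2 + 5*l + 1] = 18*l - 4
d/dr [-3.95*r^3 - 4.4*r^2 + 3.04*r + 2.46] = -11.85*r^2 - 8.8*r + 3.04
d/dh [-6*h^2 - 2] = -12*h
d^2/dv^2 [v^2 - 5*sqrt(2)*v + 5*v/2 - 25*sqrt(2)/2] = 2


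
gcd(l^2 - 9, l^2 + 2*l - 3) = l + 3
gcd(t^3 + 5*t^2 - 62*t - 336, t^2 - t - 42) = t + 6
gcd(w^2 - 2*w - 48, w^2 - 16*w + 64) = w - 8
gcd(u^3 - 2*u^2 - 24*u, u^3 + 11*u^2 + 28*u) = u^2 + 4*u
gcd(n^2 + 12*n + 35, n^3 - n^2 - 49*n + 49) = n + 7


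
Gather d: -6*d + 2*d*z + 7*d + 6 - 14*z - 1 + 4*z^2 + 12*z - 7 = d*(2*z + 1) + 4*z^2 - 2*z - 2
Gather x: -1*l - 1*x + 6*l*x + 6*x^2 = -l + 6*x^2 + x*(6*l - 1)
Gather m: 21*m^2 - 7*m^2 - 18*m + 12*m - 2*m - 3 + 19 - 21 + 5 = 14*m^2 - 8*m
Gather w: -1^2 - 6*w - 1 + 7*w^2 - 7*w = 7*w^2 - 13*w - 2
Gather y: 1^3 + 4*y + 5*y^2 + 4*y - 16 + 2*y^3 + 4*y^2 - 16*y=2*y^3 + 9*y^2 - 8*y - 15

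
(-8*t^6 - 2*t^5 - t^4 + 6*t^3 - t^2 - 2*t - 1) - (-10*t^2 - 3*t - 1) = -8*t^6 - 2*t^5 - t^4 + 6*t^3 + 9*t^2 + t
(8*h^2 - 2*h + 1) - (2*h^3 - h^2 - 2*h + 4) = -2*h^3 + 9*h^2 - 3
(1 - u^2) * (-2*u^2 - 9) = 2*u^4 + 7*u^2 - 9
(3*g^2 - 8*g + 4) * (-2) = -6*g^2 + 16*g - 8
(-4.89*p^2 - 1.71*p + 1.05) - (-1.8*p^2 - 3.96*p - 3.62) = -3.09*p^2 + 2.25*p + 4.67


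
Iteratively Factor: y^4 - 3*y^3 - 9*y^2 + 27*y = (y - 3)*(y^3 - 9*y) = y*(y - 3)*(y^2 - 9) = y*(y - 3)^2*(y + 3)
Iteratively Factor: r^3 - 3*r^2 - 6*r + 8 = (r - 4)*(r^2 + r - 2) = (r - 4)*(r + 2)*(r - 1)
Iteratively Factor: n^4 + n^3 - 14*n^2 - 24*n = (n + 3)*(n^3 - 2*n^2 - 8*n) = (n - 4)*(n + 3)*(n^2 + 2*n) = (n - 4)*(n + 2)*(n + 3)*(n)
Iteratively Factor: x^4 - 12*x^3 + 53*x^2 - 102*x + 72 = (x - 3)*(x^3 - 9*x^2 + 26*x - 24) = (x - 4)*(x - 3)*(x^2 - 5*x + 6) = (x - 4)*(x - 3)^2*(x - 2)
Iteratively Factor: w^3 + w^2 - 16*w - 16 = (w + 4)*(w^2 - 3*w - 4) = (w - 4)*(w + 4)*(w + 1)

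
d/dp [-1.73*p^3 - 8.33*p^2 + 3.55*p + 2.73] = -5.19*p^2 - 16.66*p + 3.55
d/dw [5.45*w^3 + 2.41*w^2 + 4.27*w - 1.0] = 16.35*w^2 + 4.82*w + 4.27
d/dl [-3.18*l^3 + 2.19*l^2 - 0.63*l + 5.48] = -9.54*l^2 + 4.38*l - 0.63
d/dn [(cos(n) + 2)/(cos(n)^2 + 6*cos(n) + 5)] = (cos(n)^2 + 4*cos(n) + 7)*sin(n)/(cos(n)^2 + 6*cos(n) + 5)^2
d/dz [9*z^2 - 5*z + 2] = 18*z - 5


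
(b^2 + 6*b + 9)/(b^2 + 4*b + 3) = (b + 3)/(b + 1)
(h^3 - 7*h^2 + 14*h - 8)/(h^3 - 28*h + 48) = (h - 1)/(h + 6)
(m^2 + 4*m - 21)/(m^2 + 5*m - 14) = (m - 3)/(m - 2)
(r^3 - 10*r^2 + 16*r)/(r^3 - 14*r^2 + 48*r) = (r - 2)/(r - 6)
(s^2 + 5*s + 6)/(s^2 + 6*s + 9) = (s + 2)/(s + 3)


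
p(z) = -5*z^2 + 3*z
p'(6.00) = -57.00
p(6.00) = -162.00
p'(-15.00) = 153.00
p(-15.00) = -1170.00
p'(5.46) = -51.60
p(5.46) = -132.68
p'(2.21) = -19.10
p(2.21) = -17.79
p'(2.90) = -26.00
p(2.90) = -33.35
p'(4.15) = -38.50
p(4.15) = -73.66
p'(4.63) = -43.30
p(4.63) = -93.29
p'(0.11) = 1.90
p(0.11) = 0.27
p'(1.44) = -11.40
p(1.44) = -6.05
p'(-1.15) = 14.50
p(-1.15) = -10.06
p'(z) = 3 - 10*z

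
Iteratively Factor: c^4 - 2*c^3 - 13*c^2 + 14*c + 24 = (c + 3)*(c^3 - 5*c^2 + 2*c + 8) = (c - 4)*(c + 3)*(c^2 - c - 2) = (c - 4)*(c - 2)*(c + 3)*(c + 1)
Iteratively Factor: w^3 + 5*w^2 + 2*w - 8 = (w + 4)*(w^2 + w - 2) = (w - 1)*(w + 4)*(w + 2)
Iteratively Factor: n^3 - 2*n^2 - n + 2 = (n - 1)*(n^2 - n - 2) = (n - 1)*(n + 1)*(n - 2)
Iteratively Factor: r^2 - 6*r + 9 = (r - 3)*(r - 3)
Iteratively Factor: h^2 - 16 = (h - 4)*(h + 4)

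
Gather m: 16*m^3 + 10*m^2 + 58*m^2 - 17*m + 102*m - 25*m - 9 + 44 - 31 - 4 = 16*m^3 + 68*m^2 + 60*m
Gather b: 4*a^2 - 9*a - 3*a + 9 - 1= 4*a^2 - 12*a + 8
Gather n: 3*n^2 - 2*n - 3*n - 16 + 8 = 3*n^2 - 5*n - 8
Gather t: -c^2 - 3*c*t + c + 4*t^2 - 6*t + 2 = -c^2 + c + 4*t^2 + t*(-3*c - 6) + 2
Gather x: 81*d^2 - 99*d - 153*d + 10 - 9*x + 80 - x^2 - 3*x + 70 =81*d^2 - 252*d - x^2 - 12*x + 160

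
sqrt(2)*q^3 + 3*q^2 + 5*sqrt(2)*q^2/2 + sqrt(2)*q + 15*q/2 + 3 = (q + 2)*(q + 3*sqrt(2)/2)*(sqrt(2)*q + sqrt(2)/2)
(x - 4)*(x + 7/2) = x^2 - x/2 - 14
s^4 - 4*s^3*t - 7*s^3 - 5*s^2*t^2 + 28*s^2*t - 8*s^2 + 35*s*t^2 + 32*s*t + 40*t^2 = (s - 8)*(s + 1)*(s - 5*t)*(s + t)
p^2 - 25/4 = (p - 5/2)*(p + 5/2)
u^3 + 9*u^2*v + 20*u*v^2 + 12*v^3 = (u + v)*(u + 2*v)*(u + 6*v)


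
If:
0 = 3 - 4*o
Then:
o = 3/4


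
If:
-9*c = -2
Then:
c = 2/9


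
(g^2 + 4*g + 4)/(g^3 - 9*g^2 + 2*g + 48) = (g + 2)/(g^2 - 11*g + 24)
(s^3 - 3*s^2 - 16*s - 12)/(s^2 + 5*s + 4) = (s^2 - 4*s - 12)/(s + 4)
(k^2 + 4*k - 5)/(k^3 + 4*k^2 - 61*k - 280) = (k - 1)/(k^2 - k - 56)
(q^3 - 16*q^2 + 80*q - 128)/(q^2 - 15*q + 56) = (q^2 - 8*q + 16)/(q - 7)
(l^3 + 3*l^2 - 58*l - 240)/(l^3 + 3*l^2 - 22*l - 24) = (l^2 - 3*l - 40)/(l^2 - 3*l - 4)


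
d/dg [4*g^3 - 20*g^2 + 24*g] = 12*g^2 - 40*g + 24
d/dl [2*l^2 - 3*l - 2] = 4*l - 3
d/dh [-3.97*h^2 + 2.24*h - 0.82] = 2.24 - 7.94*h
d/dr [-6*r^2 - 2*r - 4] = -12*r - 2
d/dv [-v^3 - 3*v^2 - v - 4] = -3*v^2 - 6*v - 1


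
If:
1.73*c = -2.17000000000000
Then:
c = -1.25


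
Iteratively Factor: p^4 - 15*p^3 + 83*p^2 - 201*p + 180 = (p - 3)*(p^3 - 12*p^2 + 47*p - 60) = (p - 4)*(p - 3)*(p^2 - 8*p + 15) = (p - 5)*(p - 4)*(p - 3)*(p - 3)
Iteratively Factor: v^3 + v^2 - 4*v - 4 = (v + 2)*(v^2 - v - 2) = (v - 2)*(v + 2)*(v + 1)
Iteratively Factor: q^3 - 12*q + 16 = (q - 2)*(q^2 + 2*q - 8) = (q - 2)*(q + 4)*(q - 2)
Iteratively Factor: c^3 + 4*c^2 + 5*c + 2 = (c + 1)*(c^2 + 3*c + 2) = (c + 1)^2*(c + 2)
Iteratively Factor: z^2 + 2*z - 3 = (z + 3)*(z - 1)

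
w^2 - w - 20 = (w - 5)*(w + 4)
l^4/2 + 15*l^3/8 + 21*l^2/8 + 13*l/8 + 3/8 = (l/2 + 1/2)*(l + 3/4)*(l + 1)^2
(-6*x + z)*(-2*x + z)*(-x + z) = -12*x^3 + 20*x^2*z - 9*x*z^2 + z^3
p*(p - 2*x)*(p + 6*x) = p^3 + 4*p^2*x - 12*p*x^2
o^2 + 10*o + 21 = (o + 3)*(o + 7)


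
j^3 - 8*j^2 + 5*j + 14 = (j - 7)*(j - 2)*(j + 1)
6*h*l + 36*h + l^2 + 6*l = (6*h + l)*(l + 6)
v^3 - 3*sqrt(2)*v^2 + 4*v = v*(v - 2*sqrt(2))*(v - sqrt(2))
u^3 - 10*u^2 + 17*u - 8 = (u - 8)*(u - 1)^2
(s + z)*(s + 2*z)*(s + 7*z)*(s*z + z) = s^4*z + 10*s^3*z^2 + s^3*z + 23*s^2*z^3 + 10*s^2*z^2 + 14*s*z^4 + 23*s*z^3 + 14*z^4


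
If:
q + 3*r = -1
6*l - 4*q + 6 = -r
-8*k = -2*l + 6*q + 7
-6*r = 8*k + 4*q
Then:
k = 121/92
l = -185/46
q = -98/23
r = 25/23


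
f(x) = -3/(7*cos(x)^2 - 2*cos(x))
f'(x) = -3*(14*sin(x)*cos(x) - 2*sin(x))/(7*cos(x)^2 - 2*cos(x))^2 = 6*(sin(x)/cos(x)^2 - 7*tan(x))/(7*cos(x) - 2)^2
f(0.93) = -2.30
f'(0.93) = -8.98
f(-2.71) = -0.40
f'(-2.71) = -0.32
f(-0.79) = -1.46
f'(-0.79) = 3.94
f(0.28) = -0.66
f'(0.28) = -0.46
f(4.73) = 90.77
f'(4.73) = -4815.29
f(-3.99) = -0.68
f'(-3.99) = 1.32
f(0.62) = -1.00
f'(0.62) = -1.81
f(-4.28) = -1.45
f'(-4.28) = 5.01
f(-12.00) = -0.91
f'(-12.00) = -1.45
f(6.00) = -0.66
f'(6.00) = 0.47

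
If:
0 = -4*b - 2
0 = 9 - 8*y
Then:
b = -1/2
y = 9/8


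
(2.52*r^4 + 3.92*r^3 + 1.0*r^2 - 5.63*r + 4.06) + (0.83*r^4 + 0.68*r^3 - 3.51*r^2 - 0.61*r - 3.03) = 3.35*r^4 + 4.6*r^3 - 2.51*r^2 - 6.24*r + 1.03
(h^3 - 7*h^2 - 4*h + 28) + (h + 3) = h^3 - 7*h^2 - 3*h + 31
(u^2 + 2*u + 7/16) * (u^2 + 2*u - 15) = u^4 + 4*u^3 - 169*u^2/16 - 233*u/8 - 105/16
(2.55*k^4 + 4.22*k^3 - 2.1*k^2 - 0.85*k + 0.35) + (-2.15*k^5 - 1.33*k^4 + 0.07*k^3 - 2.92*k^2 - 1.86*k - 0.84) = -2.15*k^5 + 1.22*k^4 + 4.29*k^3 - 5.02*k^2 - 2.71*k - 0.49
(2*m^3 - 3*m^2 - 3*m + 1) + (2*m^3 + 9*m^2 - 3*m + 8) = 4*m^3 + 6*m^2 - 6*m + 9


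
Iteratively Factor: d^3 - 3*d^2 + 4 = (d - 2)*(d^2 - d - 2) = (d - 2)^2*(d + 1)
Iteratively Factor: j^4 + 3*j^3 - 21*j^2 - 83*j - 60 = (j + 3)*(j^3 - 21*j - 20) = (j + 3)*(j + 4)*(j^2 - 4*j - 5) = (j + 1)*(j + 3)*(j + 4)*(j - 5)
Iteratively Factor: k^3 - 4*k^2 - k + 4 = (k - 1)*(k^2 - 3*k - 4) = (k - 4)*(k - 1)*(k + 1)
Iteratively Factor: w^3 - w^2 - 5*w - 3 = (w - 3)*(w^2 + 2*w + 1) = (w - 3)*(w + 1)*(w + 1)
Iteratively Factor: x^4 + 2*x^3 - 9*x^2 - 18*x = (x + 3)*(x^3 - x^2 - 6*x) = x*(x + 3)*(x^2 - x - 6) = x*(x - 3)*(x + 3)*(x + 2)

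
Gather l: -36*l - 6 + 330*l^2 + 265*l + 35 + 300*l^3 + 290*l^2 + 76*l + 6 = 300*l^3 + 620*l^2 + 305*l + 35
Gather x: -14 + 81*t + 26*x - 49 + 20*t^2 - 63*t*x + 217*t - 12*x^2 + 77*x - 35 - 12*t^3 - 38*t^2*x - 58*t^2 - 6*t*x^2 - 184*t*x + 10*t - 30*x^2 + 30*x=-12*t^3 - 38*t^2 + 308*t + x^2*(-6*t - 42) + x*(-38*t^2 - 247*t + 133) - 98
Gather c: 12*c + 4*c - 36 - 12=16*c - 48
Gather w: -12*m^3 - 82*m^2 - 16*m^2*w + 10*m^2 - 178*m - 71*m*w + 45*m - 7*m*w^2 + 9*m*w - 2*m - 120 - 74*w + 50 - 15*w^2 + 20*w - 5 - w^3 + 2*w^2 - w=-12*m^3 - 72*m^2 - 135*m - w^3 + w^2*(-7*m - 13) + w*(-16*m^2 - 62*m - 55) - 75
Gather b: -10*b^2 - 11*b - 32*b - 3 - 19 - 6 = -10*b^2 - 43*b - 28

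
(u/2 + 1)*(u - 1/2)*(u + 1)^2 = u^4/2 + 7*u^3/4 + 3*u^2/2 - u/4 - 1/2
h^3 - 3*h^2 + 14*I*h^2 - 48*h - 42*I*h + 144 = (h - 3)*(h + 6*I)*(h + 8*I)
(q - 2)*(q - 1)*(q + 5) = q^3 + 2*q^2 - 13*q + 10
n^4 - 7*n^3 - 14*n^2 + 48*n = n*(n - 8)*(n - 2)*(n + 3)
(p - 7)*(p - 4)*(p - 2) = p^3 - 13*p^2 + 50*p - 56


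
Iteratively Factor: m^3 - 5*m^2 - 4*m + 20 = (m - 5)*(m^2 - 4) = (m - 5)*(m - 2)*(m + 2)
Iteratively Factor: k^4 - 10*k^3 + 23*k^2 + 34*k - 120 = (k - 5)*(k^3 - 5*k^2 - 2*k + 24) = (k - 5)*(k - 4)*(k^2 - k - 6) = (k - 5)*(k - 4)*(k - 3)*(k + 2)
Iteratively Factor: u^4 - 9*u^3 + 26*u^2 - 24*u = (u - 2)*(u^3 - 7*u^2 + 12*u) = (u - 3)*(u - 2)*(u^2 - 4*u) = (u - 4)*(u - 3)*(u - 2)*(u)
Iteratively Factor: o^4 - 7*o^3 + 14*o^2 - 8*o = (o - 4)*(o^3 - 3*o^2 + 2*o) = o*(o - 4)*(o^2 - 3*o + 2) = o*(o - 4)*(o - 2)*(o - 1)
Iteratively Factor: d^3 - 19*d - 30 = (d + 3)*(d^2 - 3*d - 10) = (d + 2)*(d + 3)*(d - 5)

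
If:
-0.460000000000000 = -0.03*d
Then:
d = 15.33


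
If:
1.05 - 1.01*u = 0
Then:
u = 1.04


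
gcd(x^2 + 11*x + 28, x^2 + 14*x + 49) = x + 7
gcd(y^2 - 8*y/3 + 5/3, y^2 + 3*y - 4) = y - 1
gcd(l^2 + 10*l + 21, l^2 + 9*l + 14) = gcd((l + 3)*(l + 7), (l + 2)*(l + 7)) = l + 7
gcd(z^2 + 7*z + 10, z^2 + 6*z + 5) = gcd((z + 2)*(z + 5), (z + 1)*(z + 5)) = z + 5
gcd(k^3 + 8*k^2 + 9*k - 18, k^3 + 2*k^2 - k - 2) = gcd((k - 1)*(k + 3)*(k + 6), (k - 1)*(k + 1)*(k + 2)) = k - 1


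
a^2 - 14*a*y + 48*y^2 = (a - 8*y)*(a - 6*y)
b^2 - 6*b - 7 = (b - 7)*(b + 1)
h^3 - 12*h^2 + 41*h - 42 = (h - 7)*(h - 3)*(h - 2)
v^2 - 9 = (v - 3)*(v + 3)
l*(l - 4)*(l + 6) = l^3 + 2*l^2 - 24*l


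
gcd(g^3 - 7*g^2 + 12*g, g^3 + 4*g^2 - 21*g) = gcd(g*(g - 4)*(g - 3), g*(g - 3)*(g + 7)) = g^2 - 3*g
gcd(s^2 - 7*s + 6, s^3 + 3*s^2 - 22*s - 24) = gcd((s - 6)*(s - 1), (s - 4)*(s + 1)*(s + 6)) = 1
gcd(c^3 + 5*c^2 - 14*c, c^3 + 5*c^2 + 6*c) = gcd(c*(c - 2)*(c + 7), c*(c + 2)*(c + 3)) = c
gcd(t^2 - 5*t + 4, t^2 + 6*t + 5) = 1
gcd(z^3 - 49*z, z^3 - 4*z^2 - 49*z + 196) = z^2 - 49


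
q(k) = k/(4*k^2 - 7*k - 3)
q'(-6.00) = 0.00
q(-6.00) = -0.03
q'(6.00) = -0.01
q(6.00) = 0.06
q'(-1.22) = -0.07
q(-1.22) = -0.11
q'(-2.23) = -0.02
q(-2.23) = -0.07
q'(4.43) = -0.04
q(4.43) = 0.10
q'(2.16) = -73.63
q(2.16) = 3.98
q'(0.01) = -0.32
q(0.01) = -0.00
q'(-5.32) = -0.01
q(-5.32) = -0.04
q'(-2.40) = -0.02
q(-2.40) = -0.07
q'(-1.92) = -0.03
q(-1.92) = -0.08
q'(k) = k*(7 - 8*k)/(4*k^2 - 7*k - 3)^2 + 1/(4*k^2 - 7*k - 3)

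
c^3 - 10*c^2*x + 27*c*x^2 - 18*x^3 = (c - 6*x)*(c - 3*x)*(c - x)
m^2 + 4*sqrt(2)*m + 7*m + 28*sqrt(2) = (m + 7)*(m + 4*sqrt(2))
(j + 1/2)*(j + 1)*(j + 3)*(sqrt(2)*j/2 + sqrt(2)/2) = sqrt(2)*j^4/2 + 11*sqrt(2)*j^3/4 + 19*sqrt(2)*j^2/4 + 13*sqrt(2)*j/4 + 3*sqrt(2)/4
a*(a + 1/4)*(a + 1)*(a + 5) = a^4 + 25*a^3/4 + 13*a^2/2 + 5*a/4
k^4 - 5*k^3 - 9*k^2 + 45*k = k*(k - 5)*(k - 3)*(k + 3)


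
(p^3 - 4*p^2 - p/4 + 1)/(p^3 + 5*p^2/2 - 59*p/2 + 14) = (p + 1/2)/(p + 7)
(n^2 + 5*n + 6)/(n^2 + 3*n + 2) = (n + 3)/(n + 1)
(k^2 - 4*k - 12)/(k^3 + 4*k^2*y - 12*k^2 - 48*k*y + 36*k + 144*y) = (k + 2)/(k^2 + 4*k*y - 6*k - 24*y)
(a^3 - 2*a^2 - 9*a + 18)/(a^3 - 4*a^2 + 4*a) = (a^2 - 9)/(a*(a - 2))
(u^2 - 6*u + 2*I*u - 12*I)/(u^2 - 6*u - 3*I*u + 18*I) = (u + 2*I)/(u - 3*I)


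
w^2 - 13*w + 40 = (w - 8)*(w - 5)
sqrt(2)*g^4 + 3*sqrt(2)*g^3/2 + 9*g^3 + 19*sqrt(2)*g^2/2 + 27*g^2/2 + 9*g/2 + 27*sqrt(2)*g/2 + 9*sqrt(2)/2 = (g + 1/2)*(g + 3*sqrt(2)/2)*(g + 3*sqrt(2))*(sqrt(2)*g + sqrt(2))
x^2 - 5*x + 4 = (x - 4)*(x - 1)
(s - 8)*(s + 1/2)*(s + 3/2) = s^3 - 6*s^2 - 61*s/4 - 6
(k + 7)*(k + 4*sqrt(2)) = k^2 + 4*sqrt(2)*k + 7*k + 28*sqrt(2)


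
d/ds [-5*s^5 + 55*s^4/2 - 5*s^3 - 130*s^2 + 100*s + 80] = -25*s^4 + 110*s^3 - 15*s^2 - 260*s + 100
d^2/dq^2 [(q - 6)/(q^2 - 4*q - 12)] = 2/(q^3 + 6*q^2 + 12*q + 8)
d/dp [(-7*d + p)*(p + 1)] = -7*d + 2*p + 1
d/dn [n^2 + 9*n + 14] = 2*n + 9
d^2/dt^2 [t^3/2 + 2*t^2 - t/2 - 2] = 3*t + 4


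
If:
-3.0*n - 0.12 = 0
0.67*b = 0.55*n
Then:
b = -0.03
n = -0.04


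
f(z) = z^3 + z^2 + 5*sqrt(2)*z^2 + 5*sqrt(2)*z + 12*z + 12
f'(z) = 3*z^2 + 2*z + 10*sqrt(2)*z + 5*sqrt(2) + 12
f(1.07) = 42.87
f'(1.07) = 39.78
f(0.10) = 13.99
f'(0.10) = 20.72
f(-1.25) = -1.18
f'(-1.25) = 3.58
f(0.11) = 14.20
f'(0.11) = 20.88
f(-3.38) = 1.13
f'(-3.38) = -1.22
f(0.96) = 38.63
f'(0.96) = 37.33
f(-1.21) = -1.03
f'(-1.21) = 3.93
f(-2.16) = -1.61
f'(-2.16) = -1.80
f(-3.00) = 0.43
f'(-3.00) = -2.36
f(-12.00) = -782.62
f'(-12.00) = 257.37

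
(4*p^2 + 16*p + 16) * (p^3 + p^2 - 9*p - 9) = 4*p^5 + 20*p^4 - 4*p^3 - 164*p^2 - 288*p - 144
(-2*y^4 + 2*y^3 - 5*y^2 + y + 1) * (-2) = 4*y^4 - 4*y^3 + 10*y^2 - 2*y - 2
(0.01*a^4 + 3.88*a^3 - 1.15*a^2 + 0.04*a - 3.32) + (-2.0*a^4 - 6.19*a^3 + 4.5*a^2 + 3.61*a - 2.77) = -1.99*a^4 - 2.31*a^3 + 3.35*a^2 + 3.65*a - 6.09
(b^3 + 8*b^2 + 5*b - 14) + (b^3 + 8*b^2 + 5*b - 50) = 2*b^3 + 16*b^2 + 10*b - 64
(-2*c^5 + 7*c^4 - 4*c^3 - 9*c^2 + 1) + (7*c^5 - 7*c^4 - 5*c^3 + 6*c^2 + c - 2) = 5*c^5 - 9*c^3 - 3*c^2 + c - 1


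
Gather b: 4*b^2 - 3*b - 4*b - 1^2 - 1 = 4*b^2 - 7*b - 2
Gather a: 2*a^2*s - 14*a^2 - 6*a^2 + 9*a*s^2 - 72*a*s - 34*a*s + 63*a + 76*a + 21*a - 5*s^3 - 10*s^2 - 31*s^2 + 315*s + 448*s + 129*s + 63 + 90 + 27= a^2*(2*s - 20) + a*(9*s^2 - 106*s + 160) - 5*s^3 - 41*s^2 + 892*s + 180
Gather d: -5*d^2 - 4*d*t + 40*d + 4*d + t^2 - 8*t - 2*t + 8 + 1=-5*d^2 + d*(44 - 4*t) + t^2 - 10*t + 9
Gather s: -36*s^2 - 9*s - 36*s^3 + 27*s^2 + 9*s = -36*s^3 - 9*s^2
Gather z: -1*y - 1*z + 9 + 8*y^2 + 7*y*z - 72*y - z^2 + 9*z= 8*y^2 - 73*y - z^2 + z*(7*y + 8) + 9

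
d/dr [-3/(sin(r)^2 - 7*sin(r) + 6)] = 3*(2*sin(r) - 7)*cos(r)/(sin(r)^2 - 7*sin(r) + 6)^2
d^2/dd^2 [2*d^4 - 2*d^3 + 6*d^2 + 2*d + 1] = 24*d^2 - 12*d + 12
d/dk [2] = 0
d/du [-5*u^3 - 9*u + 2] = -15*u^2 - 9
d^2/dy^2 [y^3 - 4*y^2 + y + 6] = 6*y - 8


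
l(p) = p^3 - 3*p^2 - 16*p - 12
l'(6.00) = 56.00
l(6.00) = 0.00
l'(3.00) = -7.00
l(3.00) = -60.00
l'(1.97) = -16.18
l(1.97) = -47.52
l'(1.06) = -18.99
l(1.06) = -31.14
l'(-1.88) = 5.88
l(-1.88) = 0.83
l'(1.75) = -17.31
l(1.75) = -43.83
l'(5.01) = 29.24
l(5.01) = -41.71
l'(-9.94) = 340.05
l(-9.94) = -1131.48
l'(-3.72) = 47.84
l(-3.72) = -45.47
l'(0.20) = -17.08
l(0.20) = -15.31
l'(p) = 3*p^2 - 6*p - 16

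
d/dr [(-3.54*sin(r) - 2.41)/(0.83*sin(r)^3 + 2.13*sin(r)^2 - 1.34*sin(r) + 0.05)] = (5.8764*sin(r)^3 + 13.5411*sin(r)^2 + 10.2666*sin(r) - 3.4064)*cos(r)/(0.6889*sin(r)^6 + 3.5358*sin(r)^5 + 2.3125*sin(r)^4 - 5.6254*sin(r)^3 + 2.0086*sin(r)^2 - 0.134*sin(r) + 0.0025)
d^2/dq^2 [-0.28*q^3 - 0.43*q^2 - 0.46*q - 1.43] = -1.68*q - 0.86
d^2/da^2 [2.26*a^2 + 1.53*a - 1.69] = 4.52000000000000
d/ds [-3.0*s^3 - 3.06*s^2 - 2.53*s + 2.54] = -9.0*s^2 - 6.12*s - 2.53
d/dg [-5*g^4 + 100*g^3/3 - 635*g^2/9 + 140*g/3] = -20*g^3 + 100*g^2 - 1270*g/9 + 140/3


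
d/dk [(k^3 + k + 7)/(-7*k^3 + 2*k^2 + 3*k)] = (2*k^4 + 20*k^3 + 145*k^2 - 28*k - 21)/(k^2*(49*k^4 - 28*k^3 - 38*k^2 + 12*k + 9))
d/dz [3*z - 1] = 3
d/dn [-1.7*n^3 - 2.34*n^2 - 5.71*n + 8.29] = -5.1*n^2 - 4.68*n - 5.71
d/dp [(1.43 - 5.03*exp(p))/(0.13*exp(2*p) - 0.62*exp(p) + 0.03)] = (0.6539*exp(2*p) - 0.3718*exp(p) + 0.7357)*exp(p)/(0.0169*exp(4*p) - 0.1612*exp(3*p) + 0.3922*exp(2*p) - 0.0372*exp(p) + 0.0009)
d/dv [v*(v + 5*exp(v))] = v*(5*exp(v) + 1) + v + 5*exp(v)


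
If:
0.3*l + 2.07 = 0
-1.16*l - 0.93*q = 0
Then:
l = -6.90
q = 8.61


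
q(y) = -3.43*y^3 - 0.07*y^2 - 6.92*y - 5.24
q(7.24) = -1360.71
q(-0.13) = -4.33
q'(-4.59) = -223.07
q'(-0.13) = -7.08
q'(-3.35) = -121.93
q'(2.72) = -83.43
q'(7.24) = -547.31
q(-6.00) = 774.64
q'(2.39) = -66.03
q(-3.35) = 146.11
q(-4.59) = 356.74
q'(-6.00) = -376.52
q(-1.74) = 24.66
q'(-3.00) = -99.11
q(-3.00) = 107.50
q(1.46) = -26.17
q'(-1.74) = -37.83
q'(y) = -10.29*y^2 - 0.14*y - 6.92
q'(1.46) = -29.06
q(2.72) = -93.60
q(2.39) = -69.00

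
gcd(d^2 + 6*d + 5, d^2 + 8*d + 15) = d + 5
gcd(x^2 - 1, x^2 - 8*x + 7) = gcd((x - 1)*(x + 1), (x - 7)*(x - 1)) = x - 1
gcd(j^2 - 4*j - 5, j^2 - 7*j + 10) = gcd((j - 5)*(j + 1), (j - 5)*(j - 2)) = j - 5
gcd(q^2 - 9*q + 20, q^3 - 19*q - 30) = q - 5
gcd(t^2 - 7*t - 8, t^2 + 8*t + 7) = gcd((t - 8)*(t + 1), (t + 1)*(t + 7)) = t + 1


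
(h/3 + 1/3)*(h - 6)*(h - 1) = h^3/3 - 2*h^2 - h/3 + 2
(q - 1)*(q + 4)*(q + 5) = q^3 + 8*q^2 + 11*q - 20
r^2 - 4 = (r - 2)*(r + 2)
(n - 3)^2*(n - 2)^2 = n^4 - 10*n^3 + 37*n^2 - 60*n + 36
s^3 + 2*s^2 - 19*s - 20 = (s - 4)*(s + 1)*(s + 5)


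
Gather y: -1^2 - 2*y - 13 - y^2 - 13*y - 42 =-y^2 - 15*y - 56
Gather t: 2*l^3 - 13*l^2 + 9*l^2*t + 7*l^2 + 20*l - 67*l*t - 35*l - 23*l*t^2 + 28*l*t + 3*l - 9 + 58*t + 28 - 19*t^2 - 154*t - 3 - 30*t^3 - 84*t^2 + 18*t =2*l^3 - 6*l^2 - 12*l - 30*t^3 + t^2*(-23*l - 103) + t*(9*l^2 - 39*l - 78) + 16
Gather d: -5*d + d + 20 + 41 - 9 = 52 - 4*d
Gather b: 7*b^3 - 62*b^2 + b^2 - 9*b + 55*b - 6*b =7*b^3 - 61*b^2 + 40*b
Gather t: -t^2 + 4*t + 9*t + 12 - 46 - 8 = -t^2 + 13*t - 42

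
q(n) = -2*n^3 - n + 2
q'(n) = -6*n^2 - 1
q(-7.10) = 724.92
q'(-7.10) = -303.46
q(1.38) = -4.64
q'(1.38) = -12.43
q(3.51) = -88.00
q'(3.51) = -74.92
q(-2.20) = 25.50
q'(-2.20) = -30.04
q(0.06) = 1.94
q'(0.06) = -1.02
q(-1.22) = 6.85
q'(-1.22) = -9.93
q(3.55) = -91.03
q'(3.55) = -76.62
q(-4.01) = 134.97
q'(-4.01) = -97.48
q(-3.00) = 59.00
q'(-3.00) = -55.00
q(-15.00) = 6767.00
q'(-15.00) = -1351.00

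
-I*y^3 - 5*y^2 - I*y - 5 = (y - 5*I)*(y - I)*(-I*y + 1)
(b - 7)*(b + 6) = b^2 - b - 42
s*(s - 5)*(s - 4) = s^3 - 9*s^2 + 20*s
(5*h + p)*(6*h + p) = 30*h^2 + 11*h*p + p^2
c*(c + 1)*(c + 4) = c^3 + 5*c^2 + 4*c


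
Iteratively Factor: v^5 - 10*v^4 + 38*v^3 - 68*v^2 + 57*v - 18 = (v - 3)*(v^4 - 7*v^3 + 17*v^2 - 17*v + 6) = (v - 3)*(v - 1)*(v^3 - 6*v^2 + 11*v - 6) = (v - 3)*(v - 1)^2*(v^2 - 5*v + 6) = (v - 3)^2*(v - 1)^2*(v - 2)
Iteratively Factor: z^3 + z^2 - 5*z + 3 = (z - 1)*(z^2 + 2*z - 3) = (z - 1)*(z + 3)*(z - 1)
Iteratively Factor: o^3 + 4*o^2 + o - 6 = (o + 3)*(o^2 + o - 2) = (o + 2)*(o + 3)*(o - 1)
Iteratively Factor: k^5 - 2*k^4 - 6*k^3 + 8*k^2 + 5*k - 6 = (k - 1)*(k^4 - k^3 - 7*k^2 + k + 6) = (k - 1)^2*(k^3 - 7*k - 6) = (k - 1)^2*(k + 1)*(k^2 - k - 6) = (k - 1)^2*(k + 1)*(k + 2)*(k - 3)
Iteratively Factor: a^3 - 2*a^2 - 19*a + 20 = (a - 5)*(a^2 + 3*a - 4) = (a - 5)*(a + 4)*(a - 1)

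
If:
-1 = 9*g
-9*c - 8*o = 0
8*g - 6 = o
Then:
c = 496/81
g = -1/9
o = -62/9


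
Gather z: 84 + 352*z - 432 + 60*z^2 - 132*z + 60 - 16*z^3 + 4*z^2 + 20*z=-16*z^3 + 64*z^2 + 240*z - 288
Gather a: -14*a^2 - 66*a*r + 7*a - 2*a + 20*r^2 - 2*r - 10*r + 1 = -14*a^2 + a*(5 - 66*r) + 20*r^2 - 12*r + 1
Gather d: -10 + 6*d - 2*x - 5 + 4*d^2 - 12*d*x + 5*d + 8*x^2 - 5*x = 4*d^2 + d*(11 - 12*x) + 8*x^2 - 7*x - 15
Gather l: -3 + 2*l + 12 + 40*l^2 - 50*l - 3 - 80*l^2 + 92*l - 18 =-40*l^2 + 44*l - 12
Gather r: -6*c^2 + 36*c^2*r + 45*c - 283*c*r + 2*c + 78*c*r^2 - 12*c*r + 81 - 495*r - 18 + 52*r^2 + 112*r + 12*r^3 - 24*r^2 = -6*c^2 + 47*c + 12*r^3 + r^2*(78*c + 28) + r*(36*c^2 - 295*c - 383) + 63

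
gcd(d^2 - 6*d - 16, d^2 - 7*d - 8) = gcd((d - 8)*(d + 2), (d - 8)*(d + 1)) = d - 8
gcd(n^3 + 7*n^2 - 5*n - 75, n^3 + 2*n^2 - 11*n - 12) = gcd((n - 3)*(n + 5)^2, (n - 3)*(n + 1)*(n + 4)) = n - 3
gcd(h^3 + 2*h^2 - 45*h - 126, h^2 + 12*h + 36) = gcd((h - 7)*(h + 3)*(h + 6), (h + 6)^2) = h + 6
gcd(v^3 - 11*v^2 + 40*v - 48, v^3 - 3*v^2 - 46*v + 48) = 1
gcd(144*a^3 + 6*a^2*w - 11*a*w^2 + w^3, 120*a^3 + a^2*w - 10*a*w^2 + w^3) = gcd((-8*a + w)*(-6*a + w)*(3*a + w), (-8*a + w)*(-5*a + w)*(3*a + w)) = -24*a^2 - 5*a*w + w^2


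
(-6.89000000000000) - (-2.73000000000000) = -4.16000000000000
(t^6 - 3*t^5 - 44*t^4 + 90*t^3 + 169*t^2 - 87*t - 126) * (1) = t^6 - 3*t^5 - 44*t^4 + 90*t^3 + 169*t^2 - 87*t - 126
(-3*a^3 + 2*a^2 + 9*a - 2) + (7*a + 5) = -3*a^3 + 2*a^2 + 16*a + 3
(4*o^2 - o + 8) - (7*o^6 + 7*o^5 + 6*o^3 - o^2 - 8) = -7*o^6 - 7*o^5 - 6*o^3 + 5*o^2 - o + 16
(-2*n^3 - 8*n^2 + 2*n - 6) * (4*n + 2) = -8*n^4 - 36*n^3 - 8*n^2 - 20*n - 12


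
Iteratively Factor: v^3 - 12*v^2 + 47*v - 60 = (v - 5)*(v^2 - 7*v + 12) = (v - 5)*(v - 4)*(v - 3)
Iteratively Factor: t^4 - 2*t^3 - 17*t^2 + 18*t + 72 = (t + 2)*(t^3 - 4*t^2 - 9*t + 36) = (t - 3)*(t + 2)*(t^2 - t - 12) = (t - 3)*(t + 2)*(t + 3)*(t - 4)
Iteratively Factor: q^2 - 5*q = (q)*(q - 5)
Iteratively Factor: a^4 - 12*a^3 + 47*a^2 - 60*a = (a - 4)*(a^3 - 8*a^2 + 15*a) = (a - 5)*(a - 4)*(a^2 - 3*a) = (a - 5)*(a - 4)*(a - 3)*(a)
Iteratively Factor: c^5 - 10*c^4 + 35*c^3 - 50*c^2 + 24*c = (c - 1)*(c^4 - 9*c^3 + 26*c^2 - 24*c) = (c - 2)*(c - 1)*(c^3 - 7*c^2 + 12*c) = (c - 3)*(c - 2)*(c - 1)*(c^2 - 4*c) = (c - 4)*(c - 3)*(c - 2)*(c - 1)*(c)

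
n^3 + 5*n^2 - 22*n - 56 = (n - 4)*(n + 2)*(n + 7)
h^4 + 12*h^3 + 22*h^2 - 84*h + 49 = (h - 1)^2*(h + 7)^2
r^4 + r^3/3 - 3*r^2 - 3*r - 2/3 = (r - 2)*(r + 1/3)*(r + 1)^2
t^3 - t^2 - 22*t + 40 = (t - 4)*(t - 2)*(t + 5)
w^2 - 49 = (w - 7)*(w + 7)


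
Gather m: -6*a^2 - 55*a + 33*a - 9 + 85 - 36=-6*a^2 - 22*a + 40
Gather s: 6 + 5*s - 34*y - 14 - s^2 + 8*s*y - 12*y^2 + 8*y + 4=-s^2 + s*(8*y + 5) - 12*y^2 - 26*y - 4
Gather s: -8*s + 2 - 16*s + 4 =6 - 24*s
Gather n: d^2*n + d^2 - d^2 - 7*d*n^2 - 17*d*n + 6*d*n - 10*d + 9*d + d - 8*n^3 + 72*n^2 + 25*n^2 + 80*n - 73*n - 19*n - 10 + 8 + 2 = -8*n^3 + n^2*(97 - 7*d) + n*(d^2 - 11*d - 12)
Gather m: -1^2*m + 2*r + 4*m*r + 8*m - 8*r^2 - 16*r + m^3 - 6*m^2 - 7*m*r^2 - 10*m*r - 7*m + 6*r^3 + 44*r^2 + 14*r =m^3 - 6*m^2 + m*(-7*r^2 - 6*r) + 6*r^3 + 36*r^2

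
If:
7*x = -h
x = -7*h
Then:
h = 0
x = 0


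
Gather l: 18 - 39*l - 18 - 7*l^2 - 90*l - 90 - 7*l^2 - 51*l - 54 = -14*l^2 - 180*l - 144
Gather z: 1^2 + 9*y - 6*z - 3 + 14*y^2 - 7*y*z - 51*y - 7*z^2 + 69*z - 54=14*y^2 - 42*y - 7*z^2 + z*(63 - 7*y) - 56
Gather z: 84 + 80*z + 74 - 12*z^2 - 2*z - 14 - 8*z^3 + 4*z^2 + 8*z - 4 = -8*z^3 - 8*z^2 + 86*z + 140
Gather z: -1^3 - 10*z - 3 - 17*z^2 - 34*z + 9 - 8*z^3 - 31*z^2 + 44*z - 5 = -8*z^3 - 48*z^2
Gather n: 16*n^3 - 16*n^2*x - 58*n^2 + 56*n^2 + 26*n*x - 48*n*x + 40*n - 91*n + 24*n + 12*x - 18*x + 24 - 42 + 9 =16*n^3 + n^2*(-16*x - 2) + n*(-22*x - 27) - 6*x - 9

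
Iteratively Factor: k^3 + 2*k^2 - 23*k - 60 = (k + 4)*(k^2 - 2*k - 15) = (k + 3)*(k + 4)*(k - 5)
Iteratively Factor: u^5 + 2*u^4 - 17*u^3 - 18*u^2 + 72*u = (u - 2)*(u^4 + 4*u^3 - 9*u^2 - 36*u) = (u - 2)*(u + 4)*(u^3 - 9*u) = u*(u - 2)*(u + 4)*(u^2 - 9) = u*(u - 2)*(u + 3)*(u + 4)*(u - 3)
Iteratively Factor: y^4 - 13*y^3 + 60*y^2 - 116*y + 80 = (y - 2)*(y^3 - 11*y^2 + 38*y - 40) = (y - 2)^2*(y^2 - 9*y + 20) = (y - 4)*(y - 2)^2*(y - 5)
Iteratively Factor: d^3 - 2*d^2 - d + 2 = (d - 1)*(d^2 - d - 2) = (d - 2)*(d - 1)*(d + 1)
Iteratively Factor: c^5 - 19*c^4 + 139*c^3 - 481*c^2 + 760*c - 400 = (c - 5)*(c^4 - 14*c^3 + 69*c^2 - 136*c + 80) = (c - 5)*(c - 1)*(c^3 - 13*c^2 + 56*c - 80) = (c - 5)*(c - 4)*(c - 1)*(c^2 - 9*c + 20) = (c - 5)*(c - 4)^2*(c - 1)*(c - 5)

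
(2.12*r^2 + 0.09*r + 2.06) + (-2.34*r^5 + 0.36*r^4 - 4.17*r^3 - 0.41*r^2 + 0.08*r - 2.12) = -2.34*r^5 + 0.36*r^4 - 4.17*r^3 + 1.71*r^2 + 0.17*r - 0.0600000000000001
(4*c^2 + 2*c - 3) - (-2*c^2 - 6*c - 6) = 6*c^2 + 8*c + 3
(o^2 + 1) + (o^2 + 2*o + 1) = 2*o^2 + 2*o + 2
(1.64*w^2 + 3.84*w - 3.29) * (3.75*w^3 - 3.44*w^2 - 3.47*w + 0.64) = 6.15*w^5 + 8.7584*w^4 - 31.2379*w^3 - 0.957599999999999*w^2 + 13.8739*w - 2.1056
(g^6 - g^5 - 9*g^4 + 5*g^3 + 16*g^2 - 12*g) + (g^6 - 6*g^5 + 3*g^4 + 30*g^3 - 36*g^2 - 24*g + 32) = 2*g^6 - 7*g^5 - 6*g^4 + 35*g^3 - 20*g^2 - 36*g + 32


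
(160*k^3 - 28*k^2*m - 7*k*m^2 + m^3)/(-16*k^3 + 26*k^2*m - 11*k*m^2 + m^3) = (-20*k^2 + k*m + m^2)/(2*k^2 - 3*k*m + m^2)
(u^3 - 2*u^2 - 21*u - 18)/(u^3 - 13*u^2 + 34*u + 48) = (u + 3)/(u - 8)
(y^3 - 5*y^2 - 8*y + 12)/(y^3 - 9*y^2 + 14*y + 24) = (y^2 + y - 2)/(y^2 - 3*y - 4)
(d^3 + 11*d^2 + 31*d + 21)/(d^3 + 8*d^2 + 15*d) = (d^2 + 8*d + 7)/(d*(d + 5))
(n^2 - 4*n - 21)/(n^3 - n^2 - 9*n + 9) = (n - 7)/(n^2 - 4*n + 3)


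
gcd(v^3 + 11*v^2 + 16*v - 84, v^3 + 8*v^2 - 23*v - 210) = v^2 + 13*v + 42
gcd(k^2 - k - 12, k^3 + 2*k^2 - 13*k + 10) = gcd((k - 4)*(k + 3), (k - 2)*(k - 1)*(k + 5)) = 1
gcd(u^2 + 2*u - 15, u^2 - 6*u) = 1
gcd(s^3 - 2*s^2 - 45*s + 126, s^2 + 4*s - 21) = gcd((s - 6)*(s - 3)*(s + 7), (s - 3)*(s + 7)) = s^2 + 4*s - 21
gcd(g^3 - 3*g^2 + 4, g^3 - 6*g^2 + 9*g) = 1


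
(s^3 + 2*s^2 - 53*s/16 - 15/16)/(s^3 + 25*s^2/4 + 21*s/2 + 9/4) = (s - 5/4)/(s + 3)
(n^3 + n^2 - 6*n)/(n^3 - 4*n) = (n + 3)/(n + 2)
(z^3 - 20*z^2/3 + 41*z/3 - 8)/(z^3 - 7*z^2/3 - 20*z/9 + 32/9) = 3*(z - 3)/(3*z + 4)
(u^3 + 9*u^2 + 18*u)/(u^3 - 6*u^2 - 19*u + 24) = u*(u + 6)/(u^2 - 9*u + 8)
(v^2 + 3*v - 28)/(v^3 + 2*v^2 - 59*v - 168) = (v - 4)/(v^2 - 5*v - 24)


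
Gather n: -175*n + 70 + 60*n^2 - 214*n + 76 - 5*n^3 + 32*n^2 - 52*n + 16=-5*n^3 + 92*n^2 - 441*n + 162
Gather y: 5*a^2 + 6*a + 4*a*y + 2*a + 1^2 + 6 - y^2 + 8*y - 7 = 5*a^2 + 8*a - y^2 + y*(4*a + 8)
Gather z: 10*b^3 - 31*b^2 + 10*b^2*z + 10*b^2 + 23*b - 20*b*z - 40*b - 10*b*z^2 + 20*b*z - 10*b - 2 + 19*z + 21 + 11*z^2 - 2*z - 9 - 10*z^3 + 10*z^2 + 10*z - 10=10*b^3 - 21*b^2 - 27*b - 10*z^3 + z^2*(21 - 10*b) + z*(10*b^2 + 27)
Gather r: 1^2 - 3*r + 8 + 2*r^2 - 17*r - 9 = 2*r^2 - 20*r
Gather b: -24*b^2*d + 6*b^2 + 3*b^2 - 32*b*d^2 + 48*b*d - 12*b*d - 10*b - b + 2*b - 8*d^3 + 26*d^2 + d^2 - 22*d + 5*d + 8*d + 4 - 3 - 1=b^2*(9 - 24*d) + b*(-32*d^2 + 36*d - 9) - 8*d^3 + 27*d^2 - 9*d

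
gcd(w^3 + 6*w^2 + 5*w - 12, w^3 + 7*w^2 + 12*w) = w^2 + 7*w + 12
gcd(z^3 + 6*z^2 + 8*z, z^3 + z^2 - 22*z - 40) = z^2 + 6*z + 8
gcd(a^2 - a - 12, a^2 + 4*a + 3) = a + 3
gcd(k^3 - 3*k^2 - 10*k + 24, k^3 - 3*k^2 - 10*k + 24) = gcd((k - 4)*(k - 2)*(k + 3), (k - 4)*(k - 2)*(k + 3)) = k^3 - 3*k^2 - 10*k + 24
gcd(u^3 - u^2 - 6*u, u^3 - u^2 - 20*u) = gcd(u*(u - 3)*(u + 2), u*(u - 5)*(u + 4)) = u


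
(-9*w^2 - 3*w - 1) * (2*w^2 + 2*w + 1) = -18*w^4 - 24*w^3 - 17*w^2 - 5*w - 1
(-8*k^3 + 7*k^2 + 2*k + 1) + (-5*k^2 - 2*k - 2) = -8*k^3 + 2*k^2 - 1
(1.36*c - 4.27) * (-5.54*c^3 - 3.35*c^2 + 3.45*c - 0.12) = -7.5344*c^4 + 19.0998*c^3 + 18.9965*c^2 - 14.8947*c + 0.5124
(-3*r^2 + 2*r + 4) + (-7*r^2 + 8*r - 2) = -10*r^2 + 10*r + 2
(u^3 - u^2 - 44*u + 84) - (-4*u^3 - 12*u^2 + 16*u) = 5*u^3 + 11*u^2 - 60*u + 84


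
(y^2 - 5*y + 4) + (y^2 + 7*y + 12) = 2*y^2 + 2*y + 16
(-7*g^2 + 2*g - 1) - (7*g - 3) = -7*g^2 - 5*g + 2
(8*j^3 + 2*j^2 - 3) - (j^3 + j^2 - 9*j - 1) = 7*j^3 + j^2 + 9*j - 2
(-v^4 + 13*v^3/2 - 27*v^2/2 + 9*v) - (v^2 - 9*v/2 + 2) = -v^4 + 13*v^3/2 - 29*v^2/2 + 27*v/2 - 2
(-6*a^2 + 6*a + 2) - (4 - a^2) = -5*a^2 + 6*a - 2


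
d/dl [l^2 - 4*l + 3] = 2*l - 4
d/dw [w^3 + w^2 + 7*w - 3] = 3*w^2 + 2*w + 7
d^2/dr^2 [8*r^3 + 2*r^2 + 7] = 48*r + 4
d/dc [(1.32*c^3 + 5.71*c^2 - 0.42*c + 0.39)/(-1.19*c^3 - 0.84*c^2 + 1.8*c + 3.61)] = (5.6861*c^4 + 3.7524*c^3 + 25.6131*c^2 + 41.8814*c - 2.2182)/(1.4161*c^6 + 1.9992*c^5 - 3.5784*c^4 - 11.6158*c^3 - 2.8248*c^2 + 12.996*c + 13.0321)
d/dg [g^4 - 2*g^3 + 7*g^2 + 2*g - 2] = 4*g^3 - 6*g^2 + 14*g + 2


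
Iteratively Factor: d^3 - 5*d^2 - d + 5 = (d - 5)*(d^2 - 1) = (d - 5)*(d + 1)*(d - 1)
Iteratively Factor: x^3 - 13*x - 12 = (x - 4)*(x^2 + 4*x + 3) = (x - 4)*(x + 1)*(x + 3)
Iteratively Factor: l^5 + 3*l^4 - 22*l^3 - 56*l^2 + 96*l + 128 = (l - 2)*(l^4 + 5*l^3 - 12*l^2 - 80*l - 64) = (l - 4)*(l - 2)*(l^3 + 9*l^2 + 24*l + 16) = (l - 4)*(l - 2)*(l + 1)*(l^2 + 8*l + 16) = (l - 4)*(l - 2)*(l + 1)*(l + 4)*(l + 4)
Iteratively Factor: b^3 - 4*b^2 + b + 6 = (b - 3)*(b^2 - b - 2) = (b - 3)*(b - 2)*(b + 1)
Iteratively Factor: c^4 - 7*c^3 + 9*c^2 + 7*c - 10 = (c - 2)*(c^3 - 5*c^2 - c + 5) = (c - 2)*(c + 1)*(c^2 - 6*c + 5) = (c - 2)*(c - 1)*(c + 1)*(c - 5)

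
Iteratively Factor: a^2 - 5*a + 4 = (a - 4)*(a - 1)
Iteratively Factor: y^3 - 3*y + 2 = (y - 1)*(y^2 + y - 2) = (y - 1)^2*(y + 2)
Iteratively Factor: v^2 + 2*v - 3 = (v + 3)*(v - 1)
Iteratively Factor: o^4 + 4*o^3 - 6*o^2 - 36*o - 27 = (o + 3)*(o^3 + o^2 - 9*o - 9) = (o + 1)*(o + 3)*(o^2 - 9) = (o + 1)*(o + 3)^2*(o - 3)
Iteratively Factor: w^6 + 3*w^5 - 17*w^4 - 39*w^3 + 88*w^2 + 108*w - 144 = (w - 2)*(w^5 + 5*w^4 - 7*w^3 - 53*w^2 - 18*w + 72) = (w - 2)*(w + 2)*(w^4 + 3*w^3 - 13*w^2 - 27*w + 36) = (w - 3)*(w - 2)*(w + 2)*(w^3 + 6*w^2 + 5*w - 12) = (w - 3)*(w - 2)*(w + 2)*(w + 3)*(w^2 + 3*w - 4) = (w - 3)*(w - 2)*(w - 1)*(w + 2)*(w + 3)*(w + 4)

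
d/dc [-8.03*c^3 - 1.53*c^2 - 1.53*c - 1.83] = -24.09*c^2 - 3.06*c - 1.53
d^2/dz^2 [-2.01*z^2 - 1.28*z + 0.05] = -4.02000000000000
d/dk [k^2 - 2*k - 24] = 2*k - 2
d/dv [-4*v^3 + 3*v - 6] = 3 - 12*v^2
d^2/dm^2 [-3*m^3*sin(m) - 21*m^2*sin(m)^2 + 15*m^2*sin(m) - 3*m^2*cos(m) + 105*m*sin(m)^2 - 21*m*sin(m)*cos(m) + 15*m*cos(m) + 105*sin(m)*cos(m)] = 3*m^3*sin(m) - 15*sqrt(2)*m^2*sin(m + pi/4) - 42*m^2*cos(2*m) - 6*m*sin(m) - 42*m*sin(2*m) + 45*m*cos(m) + 210*m*cos(2*m) - 6*cos(m) - 21*cos(2*m) - 21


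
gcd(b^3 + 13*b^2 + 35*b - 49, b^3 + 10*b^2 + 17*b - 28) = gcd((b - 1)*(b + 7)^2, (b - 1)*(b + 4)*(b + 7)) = b^2 + 6*b - 7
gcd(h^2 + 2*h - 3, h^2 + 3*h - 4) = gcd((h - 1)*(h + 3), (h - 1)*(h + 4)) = h - 1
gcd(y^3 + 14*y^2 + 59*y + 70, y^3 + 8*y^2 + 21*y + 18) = y + 2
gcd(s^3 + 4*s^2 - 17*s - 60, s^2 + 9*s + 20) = s + 5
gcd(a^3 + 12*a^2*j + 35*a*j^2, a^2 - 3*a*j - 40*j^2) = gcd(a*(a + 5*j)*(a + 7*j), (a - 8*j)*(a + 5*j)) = a + 5*j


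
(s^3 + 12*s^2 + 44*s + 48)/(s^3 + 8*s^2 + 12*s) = (s + 4)/s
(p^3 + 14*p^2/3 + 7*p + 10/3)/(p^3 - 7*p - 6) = (p + 5/3)/(p - 3)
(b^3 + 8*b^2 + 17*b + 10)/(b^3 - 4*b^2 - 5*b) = (b^2 + 7*b + 10)/(b*(b - 5))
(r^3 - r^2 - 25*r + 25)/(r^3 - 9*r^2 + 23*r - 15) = (r + 5)/(r - 3)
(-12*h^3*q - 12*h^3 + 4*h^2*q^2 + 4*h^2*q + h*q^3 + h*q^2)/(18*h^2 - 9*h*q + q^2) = h*(-12*h^2*q - 12*h^2 + 4*h*q^2 + 4*h*q + q^3 + q^2)/(18*h^2 - 9*h*q + q^2)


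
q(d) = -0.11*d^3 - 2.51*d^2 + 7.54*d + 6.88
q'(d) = -0.33*d^2 - 5.02*d + 7.54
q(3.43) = -1.23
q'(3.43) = -13.56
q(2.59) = 7.66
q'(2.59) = -7.68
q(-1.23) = -5.99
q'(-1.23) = 13.22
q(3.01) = 3.83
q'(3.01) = -10.56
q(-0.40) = 3.47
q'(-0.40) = 9.50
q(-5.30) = -87.21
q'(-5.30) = 24.88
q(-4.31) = -63.44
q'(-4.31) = 23.05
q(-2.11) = -19.17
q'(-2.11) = 16.66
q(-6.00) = -104.96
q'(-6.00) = 25.78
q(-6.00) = -104.96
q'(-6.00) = 25.78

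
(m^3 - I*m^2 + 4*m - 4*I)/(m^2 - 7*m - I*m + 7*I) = (m^2 + 4)/(m - 7)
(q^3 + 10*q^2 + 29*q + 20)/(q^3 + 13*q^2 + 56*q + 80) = (q + 1)/(q + 4)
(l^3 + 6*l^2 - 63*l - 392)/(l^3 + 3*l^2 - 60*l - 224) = (l + 7)/(l + 4)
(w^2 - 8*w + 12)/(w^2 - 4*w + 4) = (w - 6)/(w - 2)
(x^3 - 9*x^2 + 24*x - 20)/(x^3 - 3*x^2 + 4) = (x - 5)/(x + 1)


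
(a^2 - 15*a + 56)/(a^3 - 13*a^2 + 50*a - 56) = (a - 8)/(a^2 - 6*a + 8)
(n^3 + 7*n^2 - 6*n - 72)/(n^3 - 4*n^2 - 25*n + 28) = (n^2 + 3*n - 18)/(n^2 - 8*n + 7)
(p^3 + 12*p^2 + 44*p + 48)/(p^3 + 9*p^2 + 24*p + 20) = (p^2 + 10*p + 24)/(p^2 + 7*p + 10)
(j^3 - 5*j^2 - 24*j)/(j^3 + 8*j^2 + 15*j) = (j - 8)/(j + 5)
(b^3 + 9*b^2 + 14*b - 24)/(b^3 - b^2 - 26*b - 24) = (b^2 + 5*b - 6)/(b^2 - 5*b - 6)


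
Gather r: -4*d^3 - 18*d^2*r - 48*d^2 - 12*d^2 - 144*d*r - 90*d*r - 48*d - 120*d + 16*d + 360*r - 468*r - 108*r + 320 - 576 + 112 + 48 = -4*d^3 - 60*d^2 - 152*d + r*(-18*d^2 - 234*d - 216) - 96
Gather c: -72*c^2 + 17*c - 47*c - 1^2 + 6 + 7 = -72*c^2 - 30*c + 12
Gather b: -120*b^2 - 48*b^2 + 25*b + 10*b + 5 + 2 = -168*b^2 + 35*b + 7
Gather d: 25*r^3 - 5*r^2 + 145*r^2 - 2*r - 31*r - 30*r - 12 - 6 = 25*r^3 + 140*r^2 - 63*r - 18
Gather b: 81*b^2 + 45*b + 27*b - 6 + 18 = 81*b^2 + 72*b + 12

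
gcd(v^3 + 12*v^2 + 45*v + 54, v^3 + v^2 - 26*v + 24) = v + 6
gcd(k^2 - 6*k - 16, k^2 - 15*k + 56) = k - 8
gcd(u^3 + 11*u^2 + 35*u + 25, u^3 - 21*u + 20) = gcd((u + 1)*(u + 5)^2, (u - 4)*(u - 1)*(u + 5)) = u + 5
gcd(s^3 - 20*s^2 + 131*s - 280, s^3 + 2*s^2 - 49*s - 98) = s - 7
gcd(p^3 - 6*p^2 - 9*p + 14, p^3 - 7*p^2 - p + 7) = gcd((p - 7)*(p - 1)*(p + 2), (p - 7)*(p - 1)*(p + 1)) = p^2 - 8*p + 7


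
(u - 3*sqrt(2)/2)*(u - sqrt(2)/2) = u^2 - 2*sqrt(2)*u + 3/2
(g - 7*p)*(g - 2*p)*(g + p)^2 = g^4 - 7*g^3*p - 3*g^2*p^2 + 19*g*p^3 + 14*p^4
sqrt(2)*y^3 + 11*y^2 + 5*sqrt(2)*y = y*(y + 5*sqrt(2))*(sqrt(2)*y + 1)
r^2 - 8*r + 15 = (r - 5)*(r - 3)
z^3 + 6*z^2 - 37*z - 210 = (z - 6)*(z + 5)*(z + 7)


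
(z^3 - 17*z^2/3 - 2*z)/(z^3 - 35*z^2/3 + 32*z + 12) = z/(z - 6)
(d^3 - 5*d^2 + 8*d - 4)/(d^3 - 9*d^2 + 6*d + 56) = (d^3 - 5*d^2 + 8*d - 4)/(d^3 - 9*d^2 + 6*d + 56)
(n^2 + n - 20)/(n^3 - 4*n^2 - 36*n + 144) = (n + 5)/(n^2 - 36)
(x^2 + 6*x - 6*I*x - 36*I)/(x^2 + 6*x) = (x - 6*I)/x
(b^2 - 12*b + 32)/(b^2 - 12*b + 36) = (b^2 - 12*b + 32)/(b^2 - 12*b + 36)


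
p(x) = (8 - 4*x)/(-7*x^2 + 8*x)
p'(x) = (8 - 4*x)*(14*x - 8)/(-7*x^2 + 8*x)^2 - 4/(-7*x^2 + 8*x)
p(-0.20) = -4.68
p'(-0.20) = -24.76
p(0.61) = 2.44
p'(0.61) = -1.18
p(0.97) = 3.51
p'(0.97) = 13.28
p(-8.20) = -0.08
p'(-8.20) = -0.01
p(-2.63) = -0.27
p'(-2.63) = -0.11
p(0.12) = 8.75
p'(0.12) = -69.03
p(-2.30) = -0.31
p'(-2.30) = -0.15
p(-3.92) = -0.17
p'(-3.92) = -0.05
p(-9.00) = -0.07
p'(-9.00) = -0.00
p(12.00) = 0.04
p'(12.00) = 0.00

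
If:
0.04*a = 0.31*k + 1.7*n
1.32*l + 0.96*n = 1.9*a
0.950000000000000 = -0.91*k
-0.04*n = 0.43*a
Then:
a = -0.02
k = -1.04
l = -0.16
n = 0.19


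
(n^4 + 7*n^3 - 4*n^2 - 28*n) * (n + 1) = n^5 + 8*n^4 + 3*n^3 - 32*n^2 - 28*n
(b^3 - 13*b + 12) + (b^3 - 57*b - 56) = 2*b^3 - 70*b - 44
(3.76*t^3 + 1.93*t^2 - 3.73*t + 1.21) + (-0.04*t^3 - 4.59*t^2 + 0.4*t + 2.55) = 3.72*t^3 - 2.66*t^2 - 3.33*t + 3.76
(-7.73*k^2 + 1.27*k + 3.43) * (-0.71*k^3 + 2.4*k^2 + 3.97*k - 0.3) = 5.4883*k^5 - 19.4537*k^4 - 30.0754*k^3 + 15.5929*k^2 + 13.2361*k - 1.029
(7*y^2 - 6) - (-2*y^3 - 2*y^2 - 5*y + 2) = 2*y^3 + 9*y^2 + 5*y - 8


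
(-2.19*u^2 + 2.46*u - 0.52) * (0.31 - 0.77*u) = 1.6863*u^3 - 2.5731*u^2 + 1.163*u - 0.1612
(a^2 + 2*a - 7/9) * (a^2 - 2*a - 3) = a^4 - 70*a^2/9 - 40*a/9 + 7/3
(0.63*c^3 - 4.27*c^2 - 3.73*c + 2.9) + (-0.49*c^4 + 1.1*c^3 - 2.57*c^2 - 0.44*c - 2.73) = -0.49*c^4 + 1.73*c^3 - 6.84*c^2 - 4.17*c + 0.17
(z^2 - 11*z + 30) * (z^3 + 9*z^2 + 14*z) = z^5 - 2*z^4 - 55*z^3 + 116*z^2 + 420*z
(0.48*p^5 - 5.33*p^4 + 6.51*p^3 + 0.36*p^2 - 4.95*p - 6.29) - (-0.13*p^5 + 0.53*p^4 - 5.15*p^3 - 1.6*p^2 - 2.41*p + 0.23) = 0.61*p^5 - 5.86*p^4 + 11.66*p^3 + 1.96*p^2 - 2.54*p - 6.52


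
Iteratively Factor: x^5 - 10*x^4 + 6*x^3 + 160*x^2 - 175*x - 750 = (x + 3)*(x^4 - 13*x^3 + 45*x^2 + 25*x - 250) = (x - 5)*(x + 3)*(x^3 - 8*x^2 + 5*x + 50) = (x - 5)*(x + 2)*(x + 3)*(x^2 - 10*x + 25) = (x - 5)^2*(x + 2)*(x + 3)*(x - 5)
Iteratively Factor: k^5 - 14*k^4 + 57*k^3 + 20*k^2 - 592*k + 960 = (k - 4)*(k^4 - 10*k^3 + 17*k^2 + 88*k - 240) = (k - 4)*(k + 3)*(k^3 - 13*k^2 + 56*k - 80) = (k - 5)*(k - 4)*(k + 3)*(k^2 - 8*k + 16) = (k - 5)*(k - 4)^2*(k + 3)*(k - 4)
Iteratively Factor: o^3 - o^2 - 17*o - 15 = (o - 5)*(o^2 + 4*o + 3) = (o - 5)*(o + 1)*(o + 3)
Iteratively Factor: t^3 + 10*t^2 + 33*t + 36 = (t + 3)*(t^2 + 7*t + 12) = (t + 3)*(t + 4)*(t + 3)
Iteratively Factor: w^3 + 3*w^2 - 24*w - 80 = (w + 4)*(w^2 - w - 20) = (w + 4)^2*(w - 5)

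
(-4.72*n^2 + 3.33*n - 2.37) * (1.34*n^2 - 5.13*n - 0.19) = -6.3248*n^4 + 28.6758*n^3 - 19.3619*n^2 + 11.5254*n + 0.4503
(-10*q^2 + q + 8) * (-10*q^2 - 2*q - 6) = 100*q^4 + 10*q^3 - 22*q^2 - 22*q - 48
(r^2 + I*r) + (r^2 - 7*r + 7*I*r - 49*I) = 2*r^2 - 7*r + 8*I*r - 49*I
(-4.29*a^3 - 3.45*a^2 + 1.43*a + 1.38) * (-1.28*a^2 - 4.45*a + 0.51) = 5.4912*a^5 + 23.5065*a^4 + 11.3342*a^3 - 9.8894*a^2 - 5.4117*a + 0.7038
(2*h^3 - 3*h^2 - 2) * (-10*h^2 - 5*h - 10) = -20*h^5 + 20*h^4 - 5*h^3 + 50*h^2 + 10*h + 20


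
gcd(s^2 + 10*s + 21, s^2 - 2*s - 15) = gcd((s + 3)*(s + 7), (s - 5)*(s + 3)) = s + 3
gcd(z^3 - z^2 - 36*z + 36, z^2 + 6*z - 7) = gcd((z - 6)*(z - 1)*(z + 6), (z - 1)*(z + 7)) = z - 1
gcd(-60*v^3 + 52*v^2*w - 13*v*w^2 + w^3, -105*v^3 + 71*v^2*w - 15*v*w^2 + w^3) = 5*v - w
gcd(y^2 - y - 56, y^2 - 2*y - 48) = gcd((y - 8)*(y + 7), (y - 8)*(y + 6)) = y - 8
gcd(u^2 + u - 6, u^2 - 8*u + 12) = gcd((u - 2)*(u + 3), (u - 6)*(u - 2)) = u - 2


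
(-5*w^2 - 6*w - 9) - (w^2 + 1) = -6*w^2 - 6*w - 10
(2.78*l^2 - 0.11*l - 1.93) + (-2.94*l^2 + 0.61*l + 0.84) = -0.16*l^2 + 0.5*l - 1.09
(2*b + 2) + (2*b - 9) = 4*b - 7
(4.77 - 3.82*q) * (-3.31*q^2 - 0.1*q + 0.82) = 12.6442*q^3 - 15.4067*q^2 - 3.6094*q + 3.9114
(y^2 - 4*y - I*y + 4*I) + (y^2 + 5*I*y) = 2*y^2 - 4*y + 4*I*y + 4*I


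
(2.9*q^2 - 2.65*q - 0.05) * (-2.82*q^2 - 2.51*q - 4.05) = -8.178*q^4 + 0.194*q^3 - 4.9525*q^2 + 10.858*q + 0.2025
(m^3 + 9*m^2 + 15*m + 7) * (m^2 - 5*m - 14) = m^5 + 4*m^4 - 44*m^3 - 194*m^2 - 245*m - 98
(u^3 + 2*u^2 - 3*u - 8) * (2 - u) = -u^4 + 7*u^2 + 2*u - 16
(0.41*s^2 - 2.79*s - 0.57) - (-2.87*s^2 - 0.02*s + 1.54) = 3.28*s^2 - 2.77*s - 2.11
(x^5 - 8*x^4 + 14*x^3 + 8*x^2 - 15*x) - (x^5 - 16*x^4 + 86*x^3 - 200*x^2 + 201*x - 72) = 8*x^4 - 72*x^3 + 208*x^2 - 216*x + 72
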